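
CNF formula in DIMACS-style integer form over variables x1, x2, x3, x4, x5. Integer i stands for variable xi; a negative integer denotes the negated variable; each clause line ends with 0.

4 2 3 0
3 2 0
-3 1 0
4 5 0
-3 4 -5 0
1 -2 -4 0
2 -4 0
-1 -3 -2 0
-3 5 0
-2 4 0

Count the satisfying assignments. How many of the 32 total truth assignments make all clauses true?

2

Satisfying assignments:
  x1=T x2=T x3=F x4=T x5=F
  x1=T x2=T x3=F x4=T x5=T
Count: 2.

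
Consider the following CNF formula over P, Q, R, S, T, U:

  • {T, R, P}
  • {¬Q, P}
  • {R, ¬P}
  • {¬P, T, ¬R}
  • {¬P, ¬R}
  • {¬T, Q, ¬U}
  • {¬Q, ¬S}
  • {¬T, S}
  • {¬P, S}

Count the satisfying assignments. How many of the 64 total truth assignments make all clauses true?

Satisfying assignments:
  P=0 Q=0 R=0 S=1 T=1 U=0
  P=0 Q=0 R=1 S=0 T=0 U=0
  P=0 Q=0 R=1 S=0 T=0 U=1
  P=0 Q=0 R=1 S=1 T=0 U=0
  P=0 Q=0 R=1 S=1 T=0 U=1
  P=0 Q=0 R=1 S=1 T=1 U=0
Count: 6.

6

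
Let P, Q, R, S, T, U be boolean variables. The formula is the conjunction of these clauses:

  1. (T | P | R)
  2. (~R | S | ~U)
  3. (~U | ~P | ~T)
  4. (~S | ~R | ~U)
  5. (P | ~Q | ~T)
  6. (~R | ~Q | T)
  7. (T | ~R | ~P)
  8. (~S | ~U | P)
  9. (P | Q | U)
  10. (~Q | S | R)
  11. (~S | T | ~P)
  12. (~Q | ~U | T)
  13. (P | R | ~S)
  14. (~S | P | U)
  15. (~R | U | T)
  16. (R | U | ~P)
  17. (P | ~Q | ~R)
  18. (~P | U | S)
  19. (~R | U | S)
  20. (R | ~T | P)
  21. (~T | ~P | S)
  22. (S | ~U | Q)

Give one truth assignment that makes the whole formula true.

Set P = True and propagate.
Set Q = False and propagate.
Set R = True and propagate.
  then T is forced to True.
  then U is forced to False.
  then S is forced to True.

P=T, Q=F, R=T, S=T, T=T, U=F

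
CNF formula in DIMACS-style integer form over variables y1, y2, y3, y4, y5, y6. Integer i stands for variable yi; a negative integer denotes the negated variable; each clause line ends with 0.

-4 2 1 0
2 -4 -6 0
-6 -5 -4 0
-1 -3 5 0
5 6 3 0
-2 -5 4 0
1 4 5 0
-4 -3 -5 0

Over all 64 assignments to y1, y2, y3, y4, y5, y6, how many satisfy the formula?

17

Split on y4, then y5.
  y4=T, y5=T: remaining (y1,y2,y3,y6) ∈ {(F,T,F,F); (T,F,F,F); (T,T,F,F)} — 3.
  y4=T, y5=F: remaining (y1,y2,y3,y6) ∈ {(F,T,F,T); (F,T,T,F); (F,T,T,T); (T,T,F,T)} — 4.
  y4=F, y5=T: forces y2=F; y1, y3, y6 free → 2^3 = 8.
  y4=F, y5=F: remaining (y1,y2,y3,y6) ∈ {(T,F,F,T); (T,T,F,T)} — 2.
Total: 3 + 4 + 8 + 2 = 17.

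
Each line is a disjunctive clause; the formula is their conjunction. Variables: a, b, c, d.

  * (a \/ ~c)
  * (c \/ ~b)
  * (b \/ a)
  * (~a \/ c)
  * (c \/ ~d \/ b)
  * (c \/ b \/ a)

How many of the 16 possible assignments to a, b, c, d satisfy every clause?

4

Satisfying assignments:
  a=1 b=0 c=1 d=0
  a=1 b=0 c=1 d=1
  a=1 b=1 c=1 d=0
  a=1 b=1 c=1 d=1
That's 4 in total.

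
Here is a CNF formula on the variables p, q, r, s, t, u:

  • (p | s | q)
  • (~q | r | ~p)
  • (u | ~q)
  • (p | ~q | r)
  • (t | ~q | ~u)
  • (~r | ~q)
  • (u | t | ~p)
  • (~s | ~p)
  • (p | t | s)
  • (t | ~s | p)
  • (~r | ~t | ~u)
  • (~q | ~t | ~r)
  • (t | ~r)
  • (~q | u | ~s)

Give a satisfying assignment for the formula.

Set p = False and propagate.
For the remaining variables, q = False, r = False, s = True, t = True, u = False works.
Every clause has at least one true literal under this assignment.

p=F, q=F, r=F, s=T, t=T, u=F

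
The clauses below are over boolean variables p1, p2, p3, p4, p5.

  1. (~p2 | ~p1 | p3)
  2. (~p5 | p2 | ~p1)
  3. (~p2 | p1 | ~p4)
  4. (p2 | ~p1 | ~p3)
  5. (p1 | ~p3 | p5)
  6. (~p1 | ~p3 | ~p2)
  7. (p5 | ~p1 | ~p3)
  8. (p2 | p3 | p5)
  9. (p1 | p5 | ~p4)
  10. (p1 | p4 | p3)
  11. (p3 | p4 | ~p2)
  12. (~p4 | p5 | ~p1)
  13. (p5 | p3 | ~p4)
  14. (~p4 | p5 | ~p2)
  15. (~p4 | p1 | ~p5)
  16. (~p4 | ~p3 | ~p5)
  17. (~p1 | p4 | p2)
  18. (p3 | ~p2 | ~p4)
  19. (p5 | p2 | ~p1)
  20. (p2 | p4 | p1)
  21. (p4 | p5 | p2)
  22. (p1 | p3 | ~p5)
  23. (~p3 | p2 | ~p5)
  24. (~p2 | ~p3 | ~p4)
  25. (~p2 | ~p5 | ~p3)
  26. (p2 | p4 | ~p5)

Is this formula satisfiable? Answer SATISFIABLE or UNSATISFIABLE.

UNSATISFIABLE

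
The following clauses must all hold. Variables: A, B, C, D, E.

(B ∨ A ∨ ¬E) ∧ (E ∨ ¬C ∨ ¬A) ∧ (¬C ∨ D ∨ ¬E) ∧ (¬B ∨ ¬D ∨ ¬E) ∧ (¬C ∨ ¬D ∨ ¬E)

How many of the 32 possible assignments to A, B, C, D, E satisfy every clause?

16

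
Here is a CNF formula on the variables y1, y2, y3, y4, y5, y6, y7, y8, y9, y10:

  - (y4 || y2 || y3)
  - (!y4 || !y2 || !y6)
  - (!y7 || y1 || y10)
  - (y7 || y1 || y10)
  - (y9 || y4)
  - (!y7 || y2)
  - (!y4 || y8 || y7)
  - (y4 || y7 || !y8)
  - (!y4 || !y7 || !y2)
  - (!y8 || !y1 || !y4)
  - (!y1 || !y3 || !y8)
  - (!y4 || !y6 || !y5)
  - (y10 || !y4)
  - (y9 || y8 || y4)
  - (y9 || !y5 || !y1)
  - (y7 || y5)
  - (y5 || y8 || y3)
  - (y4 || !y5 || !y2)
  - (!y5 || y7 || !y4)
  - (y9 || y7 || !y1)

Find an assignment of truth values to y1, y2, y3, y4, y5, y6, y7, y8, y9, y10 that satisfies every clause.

y1 = T  y2 = F  y3 = T  y4 = F  y5 = T  y6 = T  y7 = F  y8 = F  y9 = T  y10 = F

Check each clause:
  1. (y3 || y4 || y2) — y3 is true.
  2. (!y4 || !y2 || !y6) — !y4 is true.
  3. (y10 || !y7 || y1) — !y7 is true.
  4. (y7 || y1 || y10) — y1 is true.
  5. (y9 || y4) — y9 is true.
  6. (y2 || !y7) — !y7 is true.
  7. (y8 || y7 || !y4) — !y4 is true.
  8. (y4 || !y8 || y7) — !y8 is true.
  9. (!y4 || !y7 || !y2) — !y7 is true.
  10. (!y4 || !y8 || !y1) — !y8 is true.
  11. (!y1 || !y8 || !y3) — !y8 is true.
  12. (!y5 || !y4 || !y6) — !y4 is true.
  13. (!y4 || y10) — !y4 is true.
  14. (y9 || y4 || y8) — y9 is true.
  15. (!y5 || !y1 || y9) — y9 is true.
  16. (y7 || y5) — y5 is true.
  17. (y5 || y3 || y8) — y3 is true.
  18. (y4 || !y5 || !y2) — !y2 is true.
  19. (!y5 || y7 || !y4) — !y4 is true.
  20. (y7 || !y1 || y9) — y9 is true.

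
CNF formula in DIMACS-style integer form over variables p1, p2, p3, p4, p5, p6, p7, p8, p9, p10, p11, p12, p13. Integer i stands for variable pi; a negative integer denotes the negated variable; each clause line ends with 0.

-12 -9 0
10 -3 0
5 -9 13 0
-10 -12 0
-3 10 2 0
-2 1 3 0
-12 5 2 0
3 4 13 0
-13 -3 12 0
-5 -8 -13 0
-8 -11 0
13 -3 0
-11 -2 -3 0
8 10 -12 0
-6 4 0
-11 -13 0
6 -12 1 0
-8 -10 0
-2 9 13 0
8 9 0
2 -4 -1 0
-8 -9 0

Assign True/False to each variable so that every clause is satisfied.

p1=True, p2=True, p3=False, p4=True, p5=False, p6=True, p7=False, p8=True, p9=False, p10=False, p11=False, p12=False, p13=True

Check each clause:
  1. (~p12 | ~p9) — ~p12 is true.
  2. (p10 | ~p3) — ~p3 is true.
  3. (p5 | p13 | ~p9) — p13 is true.
  4. (~p10 | ~p12) — ~p12 is true.
  5. (~p3 | p10 | p2) — p2 is true.
  6. (p3 | ~p2 | p1) — p1 is true.
  7. (~p12 | p2 | p5) — p2 is true.
  8. (p4 | p3 | p13) — p4 is true.
  9. (p12 | ~p13 | ~p3) — ~p3 is true.
  10. (~p8 | ~p13 | ~p5) — ~p5 is true.
  11. (~p8 | ~p11) — ~p11 is true.
  12. (~p3 | p13) — p13 is true.
  13. (~p2 | ~p3 | ~p11) — ~p11 is true.
  14. (p10 | ~p12 | p8) — p8 is true.
  15. (p4 | ~p6) — p4 is true.
  16. (~p13 | ~p11) — ~p11 is true.
  17. (p6 | ~p12 | p1) — p1 is true.
  18. (~p8 | ~p10) — ~p10 is true.
  19. (p13 | ~p2 | p9) — p13 is true.
  20. (p8 | p9) — p8 is true.
  21. (~p1 | p2 | ~p4) — p2 is true.
  22. (~p9 | ~p8) — ~p9 is true.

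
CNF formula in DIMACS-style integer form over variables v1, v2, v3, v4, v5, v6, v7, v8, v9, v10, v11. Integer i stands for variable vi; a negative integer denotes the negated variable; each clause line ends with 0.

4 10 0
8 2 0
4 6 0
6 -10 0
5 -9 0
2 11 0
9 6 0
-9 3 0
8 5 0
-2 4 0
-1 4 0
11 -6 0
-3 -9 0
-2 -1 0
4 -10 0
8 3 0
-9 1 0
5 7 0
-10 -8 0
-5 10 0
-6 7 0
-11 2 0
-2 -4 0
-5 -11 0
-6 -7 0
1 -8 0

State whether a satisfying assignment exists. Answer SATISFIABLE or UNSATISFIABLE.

v2 = True:
  propagation gives v4=True; an empty clause results — contradiction.
v2 = False:
  propagation gives v8=True, v11=True; an empty clause results — contradiction.
Every branch closes, so no satisfying assignment exists.

UNSATISFIABLE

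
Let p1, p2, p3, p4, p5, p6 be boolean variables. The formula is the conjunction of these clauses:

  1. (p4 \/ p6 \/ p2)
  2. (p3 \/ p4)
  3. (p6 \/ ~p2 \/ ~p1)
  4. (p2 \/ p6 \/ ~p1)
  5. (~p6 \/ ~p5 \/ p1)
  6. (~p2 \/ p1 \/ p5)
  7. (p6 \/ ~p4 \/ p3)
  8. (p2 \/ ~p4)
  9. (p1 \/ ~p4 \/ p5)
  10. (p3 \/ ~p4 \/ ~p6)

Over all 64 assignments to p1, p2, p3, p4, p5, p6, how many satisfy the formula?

Case analysis on p4 and p6:
  p4=1, p6=1: remaining (p1,p2,p3,p5) ∈ {(1,1,1,0); (1,1,1,1)} — 2.
  p4=1, p6=0: remaining (p1,p2,p3,p5) ∈ {(0,1,1,1)} — 1.
  p4=0, p6=1: 5 of the 16 assignments to (p1,p2,p3,p5) work.
  p4=0, p6=0: remaining (p1,p2,p3,p5) ∈ {(0,1,1,1)} — 1.
Total: 2 + 1 + 5 + 1 = 9.

9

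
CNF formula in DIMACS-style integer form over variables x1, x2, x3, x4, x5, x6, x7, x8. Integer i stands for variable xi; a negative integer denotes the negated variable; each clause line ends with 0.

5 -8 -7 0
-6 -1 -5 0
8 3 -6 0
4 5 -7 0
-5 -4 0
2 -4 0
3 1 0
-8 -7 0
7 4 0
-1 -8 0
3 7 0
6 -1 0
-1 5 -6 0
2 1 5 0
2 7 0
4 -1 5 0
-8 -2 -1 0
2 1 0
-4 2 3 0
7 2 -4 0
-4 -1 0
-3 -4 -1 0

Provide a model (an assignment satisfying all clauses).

x1=F, x2=T, x3=T, x4=F, x5=T, x6=F, x7=T, x8=F

Check each clause:
  1. (x5 | ~x8 | ~x7) — ~x8 is true.
  2. (~x1 | ~x6 | ~x5) — ~x6 is true.
  3. (x8 | x3 | ~x6) — ~x6 is true.
  4. (~x7 | x4 | x5) — x5 is true.
  5. (~x5 | ~x4) — ~x4 is true.
  6. (~x4 | x2) — x2 is true.
  7. (x3 | x1) — x3 is true.
  8. (~x8 | ~x7) — ~x8 is true.
  9. (x4 | x7) — x7 is true.
  10. (~x8 | ~x1) — ~x8 is true.
  11. (x3 | x7) — x3 is true.
  12. (~x1 | x6) — ~x1 is true.
  13. (~x6 | ~x1 | x5) — ~x6 is true.
  14. (x5 | x2 | x1) — x2 is true.
  15. (x7 | x2) — x2 is true.
  16. (~x1 | x4 | x5) — x5 is true.
  17. (~x8 | ~x1 | ~x2) — ~x8 is true.
  18. (x2 | x1) — x2 is true.
  19. (~x4 | x3 | x2) — x2 is true.
  20. (~x4 | x2 | x7) — x2 is true.
  21. (~x1 | ~x4) — ~x4 is true.
  22. (~x4 | ~x1 | ~x3) — ~x4 is true.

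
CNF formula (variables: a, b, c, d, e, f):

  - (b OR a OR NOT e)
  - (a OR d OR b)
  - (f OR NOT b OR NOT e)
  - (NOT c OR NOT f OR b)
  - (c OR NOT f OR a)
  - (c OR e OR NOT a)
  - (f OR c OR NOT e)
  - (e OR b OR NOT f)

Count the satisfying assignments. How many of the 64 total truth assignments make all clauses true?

24

Case analysis on b and e:
  b=1, e=1: d free; 3 ways for (a,c,f) × 2^1 = 6.
  b=1, e=0: d free; 5 ways for (a,c,f) × 2^1 = 10.
  b=0, e=1: remaining (a,c,d,f) ∈ {(1,0,0,1); (1,0,1,1); (1,1,0,0); (1,1,1,0)} — 4.
  b=0, e=0: remaining (a,c,d,f) ∈ {(0,0,1,0); (0,1,1,0); (1,1,0,0); (1,1,1,0)} — 4.
Total: 6 + 10 + 4 + 4 = 24.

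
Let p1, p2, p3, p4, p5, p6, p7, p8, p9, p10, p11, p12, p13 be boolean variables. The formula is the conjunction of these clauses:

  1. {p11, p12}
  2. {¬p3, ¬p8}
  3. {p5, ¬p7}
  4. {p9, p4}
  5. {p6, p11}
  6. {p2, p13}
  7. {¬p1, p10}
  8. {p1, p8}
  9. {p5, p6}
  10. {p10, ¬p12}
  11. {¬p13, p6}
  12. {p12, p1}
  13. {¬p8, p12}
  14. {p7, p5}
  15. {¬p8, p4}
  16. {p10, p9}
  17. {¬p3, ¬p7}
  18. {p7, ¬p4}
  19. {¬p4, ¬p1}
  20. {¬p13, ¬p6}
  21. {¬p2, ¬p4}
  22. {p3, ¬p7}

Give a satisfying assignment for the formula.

p5 occurs only positively in the remaining clauses — set p5 = True.
p9 occurs only positively in the remaining clauses — set p9 = True.
Try p1 = True.
  then p10 is forced to True.
  then p4 is forced to False.
  then p8 is forced to False.
Try p2 = True.
Branch on p3: take p3 = False.
  then p7 is forced to False.
The remaining clauses are satisfied by p6 = False, p11 = True, p12 = True, p13 = False.

p1=T  p2=T  p3=F  p4=F  p5=T  p6=F  p7=F  p8=F  p9=T  p10=T  p11=T  p12=T  p13=F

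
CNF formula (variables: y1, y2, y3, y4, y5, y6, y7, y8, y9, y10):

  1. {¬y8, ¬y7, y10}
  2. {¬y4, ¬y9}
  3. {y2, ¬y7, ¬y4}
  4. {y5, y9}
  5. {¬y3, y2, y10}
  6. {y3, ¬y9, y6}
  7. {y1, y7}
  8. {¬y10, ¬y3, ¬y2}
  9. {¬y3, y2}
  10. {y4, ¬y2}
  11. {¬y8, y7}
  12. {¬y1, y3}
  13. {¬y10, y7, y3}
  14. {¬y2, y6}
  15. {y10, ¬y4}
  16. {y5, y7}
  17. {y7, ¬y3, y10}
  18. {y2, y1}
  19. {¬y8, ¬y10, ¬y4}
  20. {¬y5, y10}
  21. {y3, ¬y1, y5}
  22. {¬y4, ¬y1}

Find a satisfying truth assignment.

y1=F, y2=T, y3=F, y4=T, y5=T, y6=T, y7=T, y8=F, y9=F, y10=T

Pure literal: y6 appears only positively; assign y6 = True.
Pure literal: y8 appears only negated; assign y8 = False.
Set y1 = False and propagate.
  then y7 is forced to True.
  then y2 is forced to True.
  then y4 is forced to True.
  then y9 is forced to False.
  then y5 is forced to True.
  then y10 is forced to True.
  then y3 is forced to False.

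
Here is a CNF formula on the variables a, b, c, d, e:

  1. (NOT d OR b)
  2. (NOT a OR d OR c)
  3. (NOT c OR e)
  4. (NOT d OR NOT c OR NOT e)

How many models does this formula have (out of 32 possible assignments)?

12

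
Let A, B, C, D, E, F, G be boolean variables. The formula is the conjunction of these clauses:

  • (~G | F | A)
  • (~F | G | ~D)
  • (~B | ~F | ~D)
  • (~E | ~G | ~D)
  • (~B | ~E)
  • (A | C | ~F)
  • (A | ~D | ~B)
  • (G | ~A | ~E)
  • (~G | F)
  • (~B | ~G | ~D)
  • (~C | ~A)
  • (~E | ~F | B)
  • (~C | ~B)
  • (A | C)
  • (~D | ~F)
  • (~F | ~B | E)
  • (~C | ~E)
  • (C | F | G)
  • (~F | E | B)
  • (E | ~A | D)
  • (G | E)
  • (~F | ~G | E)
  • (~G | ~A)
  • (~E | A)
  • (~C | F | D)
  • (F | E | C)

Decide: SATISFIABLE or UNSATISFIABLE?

UNSATISFIABLE

F = True:
  E = True:
    propagation gives B=False; an empty clause results — contradiction.
  E = False:
    propagation gives B=False; an empty clause results — contradiction.
F = False:
  propagation gives G=False, C=True, A=False, B=False; an empty clause results — contradiction.
Every branch closes, so no satisfying assignment exists.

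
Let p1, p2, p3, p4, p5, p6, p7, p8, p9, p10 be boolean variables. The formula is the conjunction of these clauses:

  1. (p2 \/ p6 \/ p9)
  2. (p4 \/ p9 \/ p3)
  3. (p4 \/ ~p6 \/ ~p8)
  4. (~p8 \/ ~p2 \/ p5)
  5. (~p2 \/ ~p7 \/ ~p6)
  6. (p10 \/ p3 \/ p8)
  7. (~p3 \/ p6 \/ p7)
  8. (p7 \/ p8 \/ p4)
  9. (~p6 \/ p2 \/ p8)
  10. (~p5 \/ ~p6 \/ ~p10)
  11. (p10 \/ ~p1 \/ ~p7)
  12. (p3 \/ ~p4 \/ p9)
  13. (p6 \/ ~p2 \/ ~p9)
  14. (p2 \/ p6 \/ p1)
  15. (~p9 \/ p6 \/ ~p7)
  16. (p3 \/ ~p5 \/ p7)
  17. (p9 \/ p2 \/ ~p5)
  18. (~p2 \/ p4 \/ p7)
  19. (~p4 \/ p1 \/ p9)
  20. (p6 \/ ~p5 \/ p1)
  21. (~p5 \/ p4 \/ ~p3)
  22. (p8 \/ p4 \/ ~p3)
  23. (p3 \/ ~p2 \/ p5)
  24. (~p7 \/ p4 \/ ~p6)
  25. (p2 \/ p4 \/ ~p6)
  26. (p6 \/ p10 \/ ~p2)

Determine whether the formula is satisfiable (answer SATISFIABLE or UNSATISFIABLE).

SATISFIABLE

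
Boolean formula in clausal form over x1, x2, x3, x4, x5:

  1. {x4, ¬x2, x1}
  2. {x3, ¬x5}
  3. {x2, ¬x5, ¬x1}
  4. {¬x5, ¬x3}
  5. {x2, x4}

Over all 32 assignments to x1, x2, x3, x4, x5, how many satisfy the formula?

Split on x2, then x5.
  x2=1, x5=1: a clause becomes empty — 0.
  x2=1, x5=0: x3 free; 3 ways for (x1,x4) × 2^1 = 6.
  x2=0, x5=1: a clause becomes empty — 0.
  x2=0, x5=0: remaining (x1,x3,x4) ∈ {(0,0,1); (0,1,1); (1,0,1); (1,1,1)} — 4.
Total: 0 + 6 + 0 + 4 = 10.

10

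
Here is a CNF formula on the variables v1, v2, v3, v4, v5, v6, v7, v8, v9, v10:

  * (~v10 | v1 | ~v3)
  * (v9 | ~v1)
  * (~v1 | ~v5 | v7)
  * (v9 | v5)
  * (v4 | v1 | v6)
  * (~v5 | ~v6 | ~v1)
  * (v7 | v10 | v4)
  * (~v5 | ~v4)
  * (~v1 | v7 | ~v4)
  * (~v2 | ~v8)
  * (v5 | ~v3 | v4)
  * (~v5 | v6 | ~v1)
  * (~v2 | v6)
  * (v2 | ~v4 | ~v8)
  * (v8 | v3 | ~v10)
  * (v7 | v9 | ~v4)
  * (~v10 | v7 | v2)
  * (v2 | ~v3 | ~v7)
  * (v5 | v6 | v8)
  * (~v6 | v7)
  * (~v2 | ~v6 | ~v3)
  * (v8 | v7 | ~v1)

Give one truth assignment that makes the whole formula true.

v1=1, v2=1, v3=0, v4=0, v5=0, v6=1, v7=1, v8=0, v9=1, v10=0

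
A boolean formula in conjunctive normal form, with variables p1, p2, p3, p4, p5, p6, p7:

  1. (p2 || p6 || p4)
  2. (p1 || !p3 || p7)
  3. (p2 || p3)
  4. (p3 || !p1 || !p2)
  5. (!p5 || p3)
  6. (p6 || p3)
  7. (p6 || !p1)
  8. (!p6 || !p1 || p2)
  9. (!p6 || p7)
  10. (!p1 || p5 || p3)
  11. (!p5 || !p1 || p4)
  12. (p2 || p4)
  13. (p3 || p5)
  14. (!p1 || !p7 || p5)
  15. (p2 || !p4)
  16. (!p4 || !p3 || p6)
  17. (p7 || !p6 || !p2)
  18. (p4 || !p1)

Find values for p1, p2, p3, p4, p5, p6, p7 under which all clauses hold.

Try p1 = False.
Set p2 = True and propagate.
Set p3 = True and propagate.
  then p7 is forced to True.
The remaining clauses are satisfied by p4 = True, p5 = False, p6 = True.

p1=F, p2=T, p3=T, p4=T, p5=F, p6=T, p7=T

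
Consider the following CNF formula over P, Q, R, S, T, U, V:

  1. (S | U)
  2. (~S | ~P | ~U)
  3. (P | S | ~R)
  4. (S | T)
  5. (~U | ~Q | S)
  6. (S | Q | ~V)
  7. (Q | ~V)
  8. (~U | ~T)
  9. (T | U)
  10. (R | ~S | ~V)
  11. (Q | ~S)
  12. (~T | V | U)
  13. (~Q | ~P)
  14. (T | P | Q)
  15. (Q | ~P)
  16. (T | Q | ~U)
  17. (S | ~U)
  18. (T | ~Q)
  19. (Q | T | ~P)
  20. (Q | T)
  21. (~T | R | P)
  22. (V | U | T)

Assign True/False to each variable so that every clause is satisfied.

Try P = False.
Branch on Q: take Q = True.
  then T is forced to True.
  then U is forced to False.
  then S is forced to True.
  then V is forced to True.
  then R is forced to True.
Every clause has at least one true literal under this assignment.

P = F  Q = T  R = T  S = T  T = T  U = F  V = T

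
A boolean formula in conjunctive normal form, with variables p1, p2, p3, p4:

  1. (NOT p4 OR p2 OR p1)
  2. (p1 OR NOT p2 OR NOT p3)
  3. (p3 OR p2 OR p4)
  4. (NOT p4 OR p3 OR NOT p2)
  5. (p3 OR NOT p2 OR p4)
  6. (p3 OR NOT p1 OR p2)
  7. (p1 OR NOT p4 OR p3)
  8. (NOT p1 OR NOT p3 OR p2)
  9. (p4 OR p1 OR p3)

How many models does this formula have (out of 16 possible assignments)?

3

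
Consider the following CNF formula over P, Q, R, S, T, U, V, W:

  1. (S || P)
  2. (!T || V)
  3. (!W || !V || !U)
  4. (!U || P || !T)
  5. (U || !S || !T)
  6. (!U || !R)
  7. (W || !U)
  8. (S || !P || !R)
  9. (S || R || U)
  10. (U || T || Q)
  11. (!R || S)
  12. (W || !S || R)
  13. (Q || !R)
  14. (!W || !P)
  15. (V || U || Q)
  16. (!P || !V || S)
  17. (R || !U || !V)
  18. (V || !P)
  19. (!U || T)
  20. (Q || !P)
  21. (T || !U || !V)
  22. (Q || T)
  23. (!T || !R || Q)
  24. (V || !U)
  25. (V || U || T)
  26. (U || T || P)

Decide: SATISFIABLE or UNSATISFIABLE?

SATISFIABLE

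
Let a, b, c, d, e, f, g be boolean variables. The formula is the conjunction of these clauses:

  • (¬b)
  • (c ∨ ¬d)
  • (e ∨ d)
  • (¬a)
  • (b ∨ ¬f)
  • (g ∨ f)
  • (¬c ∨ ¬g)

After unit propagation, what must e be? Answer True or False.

True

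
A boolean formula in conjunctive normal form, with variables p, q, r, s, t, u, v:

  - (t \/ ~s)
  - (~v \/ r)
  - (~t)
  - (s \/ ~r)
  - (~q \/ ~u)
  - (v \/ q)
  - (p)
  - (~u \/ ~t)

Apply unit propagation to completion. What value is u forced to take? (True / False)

False

(~t) is a unit clause: t = False.
(~s \/ t) with t = False leaves only ~s, so s = False.
In (~r \/ s), s is now false; ~r must hold, so r = False.
(~v \/ r): since r = False, the clause reduces to (~v). v = False.
(v \/ q) with v = False leaves only q, so q = True.
(~u \/ ~q) with q = True leaves only ~u, so u = False.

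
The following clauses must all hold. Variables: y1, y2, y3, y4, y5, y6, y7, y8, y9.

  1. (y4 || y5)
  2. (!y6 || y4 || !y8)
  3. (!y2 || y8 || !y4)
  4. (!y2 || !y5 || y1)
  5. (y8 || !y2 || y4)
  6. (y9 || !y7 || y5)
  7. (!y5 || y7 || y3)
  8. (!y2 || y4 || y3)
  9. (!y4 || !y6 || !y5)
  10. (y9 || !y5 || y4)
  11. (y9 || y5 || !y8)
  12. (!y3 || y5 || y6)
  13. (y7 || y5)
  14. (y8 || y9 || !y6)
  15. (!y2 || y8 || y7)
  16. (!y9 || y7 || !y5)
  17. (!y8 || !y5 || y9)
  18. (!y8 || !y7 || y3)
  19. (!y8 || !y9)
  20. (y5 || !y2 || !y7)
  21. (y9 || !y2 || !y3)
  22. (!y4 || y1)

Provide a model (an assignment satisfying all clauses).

y1 = F, y2 = F, y3 = F, y4 = F, y5 = T, y6 = T, y7 = T, y8 = F, y9 = T

Pure literal: y2 appears only negated; assign y2 = False.
Set y1 = False and propagate.
  then y4 is forced to False.
  then y5 is forced to True.
  then y9 is forced to True.
  then y7 is forced to True.
  then y8 is forced to False.
y3, y6 are now unconstrained; take y3 = False, y6 = True.
Check each clause:
  1. (y5 || y4) — y5 is true.
  2. (!y8 || y4 || !y6) — !y8 is true.
  3. (y8 || !y4 || !y2) — !y4 is true.
  4. (!y5 || y1 || !y2) — !y2 is true.
  5. (y8 || !y2 || y4) — !y2 is true.
  6. (y9 || !y7 || y5) — y5 is true.
  7. (!y5 || y3 || y7) — y7 is true.
  8. (y4 || !y2 || y3) — !y2 is true.
  9. (!y5 || !y6 || !y4) — !y4 is true.
  10. (y9 || y4 || !y5) — y9 is true.
  11. (!y8 || y5 || y9) — !y8 is true.
  12. (y5 || y6 || !y3) — !y3 is true.
  13. (y5 || y7) — y5 is true.
  14. (y9 || y8 || !y6) — y9 is true.
  15. (y8 || !y2 || y7) — !y2 is true.
  16. (!y5 || !y9 || y7) — y7 is true.
  17. (y9 || !y8 || !y5) — !y8 is true.
  18. (y3 || !y7 || !y8) — !y8 is true.
  19. (!y8 || !y9) — !y8 is true.
  20. (!y2 || y5 || !y7) — y5 is true.
  21. (!y3 || y9 || !y2) — y9 is true.
  22. (y1 || !y4) — !y4 is true.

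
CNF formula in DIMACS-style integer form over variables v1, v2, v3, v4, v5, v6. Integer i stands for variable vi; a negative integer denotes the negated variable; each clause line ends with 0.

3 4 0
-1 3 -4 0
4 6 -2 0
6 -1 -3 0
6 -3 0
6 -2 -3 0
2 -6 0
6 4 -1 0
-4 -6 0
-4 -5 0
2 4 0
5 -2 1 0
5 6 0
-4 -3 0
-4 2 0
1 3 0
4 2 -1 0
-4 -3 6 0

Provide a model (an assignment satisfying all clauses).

Try v1 = False.
  then v3 is forced to True.
  then v6 is forced to True.
  then v2 is forced to True.
  then v4 is forced to False.
  then v5 is forced to True.
Every clause has at least one true literal under this assignment.

v1=False  v2=True  v3=True  v4=False  v5=True  v6=True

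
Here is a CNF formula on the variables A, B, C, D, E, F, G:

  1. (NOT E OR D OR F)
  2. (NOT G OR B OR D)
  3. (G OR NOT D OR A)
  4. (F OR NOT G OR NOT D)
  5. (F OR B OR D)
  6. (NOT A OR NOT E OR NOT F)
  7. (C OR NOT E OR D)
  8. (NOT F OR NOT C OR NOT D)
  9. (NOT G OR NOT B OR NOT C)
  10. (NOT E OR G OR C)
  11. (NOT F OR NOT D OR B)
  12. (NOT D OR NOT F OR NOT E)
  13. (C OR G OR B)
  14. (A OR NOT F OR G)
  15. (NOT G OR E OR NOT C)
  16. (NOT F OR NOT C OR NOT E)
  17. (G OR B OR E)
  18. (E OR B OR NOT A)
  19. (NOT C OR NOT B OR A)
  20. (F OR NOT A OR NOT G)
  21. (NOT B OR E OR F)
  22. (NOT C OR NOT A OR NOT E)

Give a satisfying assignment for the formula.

A = True, B = True, C = False, D = True, E = False, F = True, G = True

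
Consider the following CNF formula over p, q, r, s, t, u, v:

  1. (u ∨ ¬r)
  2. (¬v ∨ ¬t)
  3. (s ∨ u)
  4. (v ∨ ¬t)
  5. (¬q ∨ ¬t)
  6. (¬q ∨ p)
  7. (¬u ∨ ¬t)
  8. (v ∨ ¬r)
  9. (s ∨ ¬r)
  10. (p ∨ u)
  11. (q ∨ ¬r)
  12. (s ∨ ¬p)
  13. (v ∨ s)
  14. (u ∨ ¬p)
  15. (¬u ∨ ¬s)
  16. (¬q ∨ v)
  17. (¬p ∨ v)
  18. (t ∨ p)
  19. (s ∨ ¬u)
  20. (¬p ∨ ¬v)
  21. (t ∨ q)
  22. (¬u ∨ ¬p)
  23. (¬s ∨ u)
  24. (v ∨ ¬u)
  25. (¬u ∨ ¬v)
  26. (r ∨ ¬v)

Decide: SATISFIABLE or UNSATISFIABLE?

UNSATISFIABLE

u = True:
  propagation gives t=False, s=False; an empty clause results — contradiction.
u = False:
  propagation gives r=False, s=True; an empty clause results — contradiction.
Every branch closes, so no satisfying assignment exists.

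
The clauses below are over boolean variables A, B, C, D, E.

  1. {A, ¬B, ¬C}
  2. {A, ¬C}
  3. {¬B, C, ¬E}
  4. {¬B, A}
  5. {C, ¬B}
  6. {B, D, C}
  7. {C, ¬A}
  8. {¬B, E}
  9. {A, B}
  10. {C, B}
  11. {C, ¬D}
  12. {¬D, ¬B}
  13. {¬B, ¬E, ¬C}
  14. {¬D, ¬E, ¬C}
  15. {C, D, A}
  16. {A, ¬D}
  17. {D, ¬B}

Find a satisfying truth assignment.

A = True, B = False, C = True, D = False, E = True

Set A = True and propagate.
  then C is forced to True.
Branch on B: take B = False.
Try D = False.
E is now unconstrained; take E = True.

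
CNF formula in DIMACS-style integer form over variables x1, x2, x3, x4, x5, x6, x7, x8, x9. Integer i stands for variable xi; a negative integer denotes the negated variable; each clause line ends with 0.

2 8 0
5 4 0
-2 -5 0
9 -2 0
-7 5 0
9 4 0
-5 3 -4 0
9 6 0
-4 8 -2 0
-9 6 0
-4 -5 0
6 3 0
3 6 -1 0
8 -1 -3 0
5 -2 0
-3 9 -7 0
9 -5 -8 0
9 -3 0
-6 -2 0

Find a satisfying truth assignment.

x7 occurs only negated in the remaining clauses — set x7 = False.
Set x1 = True and propagate.
Branch on x2: take x2 = False.
  then x8 is forced to True.
Set x3 = False and propagate.
  then x6 is forced to True.
For the remaining variables, x4 = True, x5 = False, x9 = True works.
Every clause has at least one true literal under this assignment.
Check each clause:
  1. (x2 | x8) — x8 is true.
  2. (x4 | x5) — x4 is true.
  3. (~x5 | ~x2) — ~x5 is true.
  4. (~x2 | x9) — x9 is true.
  5. (~x7 | x5) — ~x7 is true.
  6. (x9 | x4) — x9 is true.
  7. (~x4 | x3 | ~x5) — ~x5 is true.
  8. (x9 | x6) — x9 is true.
  9. (x8 | ~x2 | ~x4) — x8 is true.
  10. (x6 | ~x9) — x6 is true.
  11. (~x5 | ~x4) — ~x5 is true.
  12. (x3 | x6) — x6 is true.
  13. (x6 | ~x1 | x3) — x6 is true.
  14. (~x1 | ~x3 | x8) — x8 is true.
  15. (~x2 | x5) — ~x2 is true.
  16. (x9 | ~x7 | ~x3) — x9 is true.
  17. (~x5 | ~x8 | x9) — x9 is true.
  18. (x9 | ~x3) — x9 is true.
  19. (~x2 | ~x6) — ~x2 is true.

x1 = 1, x2 = 0, x3 = 0, x4 = 1, x5 = 0, x6 = 1, x7 = 0, x8 = 1, x9 = 1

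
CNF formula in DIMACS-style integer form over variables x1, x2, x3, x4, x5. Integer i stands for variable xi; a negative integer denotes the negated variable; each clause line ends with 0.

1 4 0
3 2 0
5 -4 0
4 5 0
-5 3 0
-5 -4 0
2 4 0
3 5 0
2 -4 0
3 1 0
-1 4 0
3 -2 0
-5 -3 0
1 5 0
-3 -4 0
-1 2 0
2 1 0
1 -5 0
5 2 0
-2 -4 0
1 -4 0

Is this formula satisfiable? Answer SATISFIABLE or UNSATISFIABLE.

UNSATISFIABLE

x4 = True:
  propagation gives x5=True; an empty clause results — contradiction.
x4 = False:
  propagation gives x1=True; an empty clause results — contradiction.
Every branch closes, so no satisfying assignment exists.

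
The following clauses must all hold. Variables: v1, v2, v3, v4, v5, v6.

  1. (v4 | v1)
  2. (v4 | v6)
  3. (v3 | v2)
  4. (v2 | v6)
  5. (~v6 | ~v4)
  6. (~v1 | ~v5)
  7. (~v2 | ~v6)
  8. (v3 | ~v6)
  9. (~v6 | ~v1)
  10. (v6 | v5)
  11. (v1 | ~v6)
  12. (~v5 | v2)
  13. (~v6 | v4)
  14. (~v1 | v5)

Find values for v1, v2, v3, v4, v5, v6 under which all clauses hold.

v1=F, v2=T, v3=F, v4=T, v5=T, v6=F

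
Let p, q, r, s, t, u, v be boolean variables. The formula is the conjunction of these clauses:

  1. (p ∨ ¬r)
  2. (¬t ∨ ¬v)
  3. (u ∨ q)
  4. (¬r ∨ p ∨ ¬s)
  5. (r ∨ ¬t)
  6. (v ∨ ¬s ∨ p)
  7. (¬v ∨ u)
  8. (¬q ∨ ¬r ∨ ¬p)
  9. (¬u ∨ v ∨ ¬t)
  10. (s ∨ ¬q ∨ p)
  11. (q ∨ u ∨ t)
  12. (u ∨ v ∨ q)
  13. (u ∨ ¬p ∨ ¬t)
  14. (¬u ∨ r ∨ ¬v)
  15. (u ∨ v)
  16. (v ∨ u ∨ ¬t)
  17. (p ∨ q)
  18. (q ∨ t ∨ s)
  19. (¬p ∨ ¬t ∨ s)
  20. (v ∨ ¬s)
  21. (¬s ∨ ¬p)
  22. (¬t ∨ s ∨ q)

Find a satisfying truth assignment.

p = T, q = T, r = F, s = F, t = F, u = T, v = F

Branch on p: take p = True.
  then s is forced to False.
  then t is forced to False.
  then q is forced to True.
  then r is forced to False.
Try u = True.
  then v is forced to False.
Check each clause:
  1. (p ∨ ¬r) — p is true.
  2. (¬v ∨ ¬t) — ¬v is true.
  3. (u ∨ q) — q is true.
  4. (¬r ∨ p ∨ ¬s) — p is true.
  5. (r ∨ ¬t) — ¬t is true.
  6. (p ∨ v ∨ ¬s) — p is true.
  7. (u ∨ ¬v) — ¬v is true.
  8. (¬r ∨ ¬q ∨ ¬p) — ¬r is true.
  9. (¬t ∨ v ∨ ¬u) — ¬t is true.
  10. (s ∨ p ∨ ¬q) — p is true.
  11. (q ∨ u ∨ t) — q is true.
  12. (u ∨ q ∨ v) — q is true.
  13. (u ∨ ¬p ∨ ¬t) — ¬t is true.
  14. (¬v ∨ r ∨ ¬u) — ¬v is true.
  15. (u ∨ v) — u is true.
  16. (u ∨ ¬t ∨ v) — ¬t is true.
  17. (q ∨ p) — p is true.
  18. (t ∨ q ∨ s) — q is true.
  19. (¬p ∨ ¬t ∨ s) — ¬t is true.
  20. (v ∨ ¬s) — ¬s is true.
  21. (¬p ∨ ¬s) — ¬s is true.
  22. (s ∨ ¬t ∨ q) — q is true.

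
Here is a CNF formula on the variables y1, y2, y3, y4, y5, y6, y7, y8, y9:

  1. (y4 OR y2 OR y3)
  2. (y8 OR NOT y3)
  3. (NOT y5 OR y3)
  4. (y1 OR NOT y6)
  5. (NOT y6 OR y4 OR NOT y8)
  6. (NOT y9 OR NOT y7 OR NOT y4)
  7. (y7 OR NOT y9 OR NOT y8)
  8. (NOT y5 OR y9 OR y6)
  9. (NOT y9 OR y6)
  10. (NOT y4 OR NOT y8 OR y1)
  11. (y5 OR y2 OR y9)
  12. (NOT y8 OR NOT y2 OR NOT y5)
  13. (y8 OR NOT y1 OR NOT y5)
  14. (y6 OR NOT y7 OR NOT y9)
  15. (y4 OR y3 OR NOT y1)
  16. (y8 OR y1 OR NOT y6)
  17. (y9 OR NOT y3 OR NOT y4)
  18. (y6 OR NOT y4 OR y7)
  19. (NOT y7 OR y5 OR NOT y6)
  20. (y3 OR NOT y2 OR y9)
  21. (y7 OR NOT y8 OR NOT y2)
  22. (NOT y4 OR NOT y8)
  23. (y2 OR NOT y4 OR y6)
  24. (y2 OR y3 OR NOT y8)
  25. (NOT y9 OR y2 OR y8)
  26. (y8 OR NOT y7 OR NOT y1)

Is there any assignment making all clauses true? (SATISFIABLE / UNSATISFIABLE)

SATISFIABLE

Set y1 = False and propagate.
  then y6 is forced to False.
  then y9 is forced to False.
  then y5 is forced to False.
  then y2 is forced to True.
  then y3 is forced to True.
  then y8 is forced to True.
  then y4 is forced to False.
  then y7 is forced to True.
Every clause has at least one true literal under this assignment.
So y1=False, y2=True, y3=True, y4=False, y5=False, y6=False, y7=True, y8=True, y9=False is a satisfying assignment.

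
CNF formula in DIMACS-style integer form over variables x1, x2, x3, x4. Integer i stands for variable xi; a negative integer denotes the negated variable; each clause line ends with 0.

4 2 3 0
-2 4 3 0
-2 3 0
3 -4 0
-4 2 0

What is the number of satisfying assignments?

6

The models are:
  x1=F x2=F x3=T x4=F
  x1=F x2=T x3=T x4=F
  x1=F x2=T x3=T x4=T
  x1=T x2=F x3=T x4=F
  x1=T x2=T x3=T x4=F
  x1=T x2=T x3=T x4=T
That's 6 in total.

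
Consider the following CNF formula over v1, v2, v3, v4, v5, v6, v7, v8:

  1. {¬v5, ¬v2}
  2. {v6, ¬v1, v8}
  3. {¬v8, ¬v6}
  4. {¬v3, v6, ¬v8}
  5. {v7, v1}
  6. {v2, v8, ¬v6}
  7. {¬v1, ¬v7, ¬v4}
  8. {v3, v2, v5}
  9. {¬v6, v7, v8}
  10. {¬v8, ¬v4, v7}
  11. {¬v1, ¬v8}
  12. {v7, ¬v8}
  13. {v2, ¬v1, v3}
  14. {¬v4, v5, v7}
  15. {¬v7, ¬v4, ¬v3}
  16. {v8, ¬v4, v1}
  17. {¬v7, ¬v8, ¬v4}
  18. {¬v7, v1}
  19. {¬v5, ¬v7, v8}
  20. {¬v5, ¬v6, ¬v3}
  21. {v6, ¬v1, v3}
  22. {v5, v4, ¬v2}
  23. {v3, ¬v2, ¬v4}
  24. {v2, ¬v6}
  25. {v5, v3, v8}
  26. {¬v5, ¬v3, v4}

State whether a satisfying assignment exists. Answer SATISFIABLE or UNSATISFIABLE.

UNSATISFIABLE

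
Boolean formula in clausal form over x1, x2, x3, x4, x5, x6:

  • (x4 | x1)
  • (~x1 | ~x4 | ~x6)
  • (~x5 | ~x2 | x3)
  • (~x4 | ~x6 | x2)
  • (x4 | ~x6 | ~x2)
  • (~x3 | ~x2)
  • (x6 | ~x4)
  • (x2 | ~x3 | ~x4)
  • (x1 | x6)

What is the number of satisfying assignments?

10

Case analysis on x4 and x2:
  x4=T, x2=T: remaining (x1,x3,x5,x6) ∈ {(F,F,F,T)} — 1.
  x4=T, x2=F: a clause becomes empty — 0.
  x4=F, x2=T: remaining (x1,x3,x5,x6) ∈ {(T,F,F,F)} — 1.
  x4=F, x2=F: forces x1=T; x3, x5, x6 free → 2^3 = 8.
Total: 1 + 0 + 1 + 8 = 10.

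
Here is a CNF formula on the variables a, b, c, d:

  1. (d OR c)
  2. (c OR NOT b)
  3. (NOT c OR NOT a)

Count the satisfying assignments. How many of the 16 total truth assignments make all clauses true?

Satisfying assignments:
  a=0 b=0 c=0 d=1
  a=0 b=0 c=1 d=0
  a=0 b=0 c=1 d=1
  a=0 b=1 c=1 d=0
  a=0 b=1 c=1 d=1
  a=1 b=0 c=0 d=1
That's 6 in total.

6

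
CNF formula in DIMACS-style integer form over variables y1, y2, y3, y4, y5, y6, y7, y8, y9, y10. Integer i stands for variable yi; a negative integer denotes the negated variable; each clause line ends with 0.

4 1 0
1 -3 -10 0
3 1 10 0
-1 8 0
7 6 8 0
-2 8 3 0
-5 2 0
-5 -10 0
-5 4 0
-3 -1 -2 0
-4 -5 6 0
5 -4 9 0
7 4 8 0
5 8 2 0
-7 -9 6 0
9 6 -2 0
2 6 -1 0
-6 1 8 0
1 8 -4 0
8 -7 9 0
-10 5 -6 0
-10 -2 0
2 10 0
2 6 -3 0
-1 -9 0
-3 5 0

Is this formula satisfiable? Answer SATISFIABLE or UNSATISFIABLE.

Pure literal: y8 appears only positively; assign y8 = True.
Set y1 = True and propagate.
  then y9 is forced to False.
Branch on y2: take y2 = True.
  then y3 is forced to False.
  then y6 is forced to True.
  then y10 is forced to False.
The remaining clauses are satisfied by y4 = False, y5 = False, y7 = True.
Every clause has at least one true literal under this assignment.
So y1 = 1, y2 = 1, y3 = 0, y4 = 0, y5 = 0, y6 = 1, y7 = 1, y8 = 1, y9 = 0, y10 = 0 is a satisfying assignment.

SATISFIABLE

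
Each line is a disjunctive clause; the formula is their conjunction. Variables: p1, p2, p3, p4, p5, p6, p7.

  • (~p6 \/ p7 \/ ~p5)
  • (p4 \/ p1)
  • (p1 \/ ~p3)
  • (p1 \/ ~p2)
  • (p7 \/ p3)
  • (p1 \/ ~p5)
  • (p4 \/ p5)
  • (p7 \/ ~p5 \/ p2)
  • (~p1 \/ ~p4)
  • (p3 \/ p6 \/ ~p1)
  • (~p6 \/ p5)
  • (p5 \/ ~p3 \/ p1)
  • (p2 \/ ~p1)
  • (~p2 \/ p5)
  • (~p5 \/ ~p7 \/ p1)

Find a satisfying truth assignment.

p1=False, p2=False, p3=False, p4=True, p5=False, p6=False, p7=True

Check each clause:
  1. (~p5 \/ ~p6 \/ p7) — ~p6 is true.
  2. (p1 \/ p4) — p4 is true.
  3. (~p3 \/ p1) — ~p3 is true.
  4. (~p2 \/ p1) — ~p2 is true.
  5. (p7 \/ p3) — p7 is true.
  6. (~p5 \/ p1) — ~p5 is true.
  7. (p5 \/ p4) — p4 is true.
  8. (p7 \/ p2 \/ ~p5) — ~p5 is true.
  9. (~p1 \/ ~p4) — ~p1 is true.
  10. (~p1 \/ p3 \/ p6) — ~p1 is true.
  11. (p5 \/ ~p6) — ~p6 is true.
  12. (~p3 \/ p5 \/ p1) — ~p3 is true.
  13. (~p1 \/ p2) — ~p1 is true.
  14. (~p2 \/ p5) — ~p2 is true.
  15. (p1 \/ ~p7 \/ ~p5) — ~p5 is true.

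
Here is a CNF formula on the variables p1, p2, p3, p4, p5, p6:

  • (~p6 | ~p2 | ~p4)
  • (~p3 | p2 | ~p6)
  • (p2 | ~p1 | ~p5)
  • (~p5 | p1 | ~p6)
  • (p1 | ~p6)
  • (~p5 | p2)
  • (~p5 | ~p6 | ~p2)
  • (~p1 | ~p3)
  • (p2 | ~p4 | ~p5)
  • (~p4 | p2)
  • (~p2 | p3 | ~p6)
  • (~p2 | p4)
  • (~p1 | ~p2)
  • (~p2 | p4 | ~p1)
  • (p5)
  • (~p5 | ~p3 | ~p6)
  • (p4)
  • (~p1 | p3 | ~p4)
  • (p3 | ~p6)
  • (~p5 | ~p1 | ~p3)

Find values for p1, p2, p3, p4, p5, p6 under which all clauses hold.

p1=False  p2=True  p3=True  p4=True  p5=True  p6=False

The clause (p5) is unit: p5 must be True.
Unit propagation: (p2) forces p2 = True.
Unit propagation: (~p6) forces p6 = False.
Unit propagation: (p4) forces p4 = True.
Unit propagation: (~p1) forces p1 = False.
p3 is now unconstrained; take p3 = True.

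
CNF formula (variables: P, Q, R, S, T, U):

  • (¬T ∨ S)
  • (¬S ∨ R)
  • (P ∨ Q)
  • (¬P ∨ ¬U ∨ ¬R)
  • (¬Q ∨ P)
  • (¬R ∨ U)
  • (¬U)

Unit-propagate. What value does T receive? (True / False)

False

(¬U) stands alone — U = False.
From (¬R ∨ U) and U = False: R = False.
From (¬S ∨ R) and R = False: S = False.
From (¬T ∨ S) and S = False: T = False.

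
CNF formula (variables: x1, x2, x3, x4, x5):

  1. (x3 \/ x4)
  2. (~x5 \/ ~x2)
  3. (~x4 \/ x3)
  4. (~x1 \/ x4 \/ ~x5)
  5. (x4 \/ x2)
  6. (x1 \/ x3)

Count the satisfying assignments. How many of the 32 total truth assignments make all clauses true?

8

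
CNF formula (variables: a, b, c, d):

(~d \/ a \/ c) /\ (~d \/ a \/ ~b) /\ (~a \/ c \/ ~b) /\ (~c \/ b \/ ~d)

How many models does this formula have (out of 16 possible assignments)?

9

Split on a, then b.
  a=1, b=1: remaining (c,d) ∈ {(1,0); (1,1)} — 2.
  a=1, b=0: remaining (c,d) ∈ {(0,0); (0,1); (1,0)} — 3.
  a=0, b=1: remaining (c,d) ∈ {(0,0); (1,0)} — 2.
  a=0, b=0: remaining (c,d) ∈ {(0,0); (1,0)} — 2.
Total: 2 + 3 + 2 + 2 = 9.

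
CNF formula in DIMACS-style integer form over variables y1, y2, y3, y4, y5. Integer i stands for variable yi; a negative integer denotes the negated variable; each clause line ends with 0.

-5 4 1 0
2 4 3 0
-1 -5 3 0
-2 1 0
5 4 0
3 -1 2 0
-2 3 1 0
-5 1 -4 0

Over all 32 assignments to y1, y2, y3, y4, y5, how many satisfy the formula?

9

Split on y1, then y2.
  y1=T, y2=T: remaining (y3,y4,y5) ∈ {(F,T,F); (T,F,T); (T,T,F); (T,T,T)} — 4.
  y1=T, y2=F: remaining (y3,y4,y5) ∈ {(T,F,T); (T,T,F); (T,T,T)} — 3.
  y1=F, y2=T: a clause becomes empty — 0.
  y1=F, y2=F: remaining (y3,y4,y5) ∈ {(F,T,F); (T,T,F)} — 2.
Total: 4 + 3 + 0 + 2 = 9.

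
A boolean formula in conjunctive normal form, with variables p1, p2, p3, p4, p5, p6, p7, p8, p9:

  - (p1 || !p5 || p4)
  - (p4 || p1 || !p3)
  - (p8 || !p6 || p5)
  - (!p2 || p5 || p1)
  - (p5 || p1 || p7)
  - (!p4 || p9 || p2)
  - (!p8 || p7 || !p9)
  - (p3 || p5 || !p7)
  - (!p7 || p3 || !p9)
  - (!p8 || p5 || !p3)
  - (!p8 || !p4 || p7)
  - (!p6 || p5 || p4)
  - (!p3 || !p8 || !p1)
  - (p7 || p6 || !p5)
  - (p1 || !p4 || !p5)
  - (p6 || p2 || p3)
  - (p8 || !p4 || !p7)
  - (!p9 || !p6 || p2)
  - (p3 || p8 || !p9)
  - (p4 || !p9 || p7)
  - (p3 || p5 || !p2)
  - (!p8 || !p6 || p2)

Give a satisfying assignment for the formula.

p1=1, p2=1, p3=1, p4=0, p5=1, p6=0, p7=1, p8=0, p9=0

Try p1 = True.
The remaining clauses are satisfied by p2 = True, p3 = True, p4 = False, p5 = True, p6 = False, p7 = True, p8 = False, p9 = False.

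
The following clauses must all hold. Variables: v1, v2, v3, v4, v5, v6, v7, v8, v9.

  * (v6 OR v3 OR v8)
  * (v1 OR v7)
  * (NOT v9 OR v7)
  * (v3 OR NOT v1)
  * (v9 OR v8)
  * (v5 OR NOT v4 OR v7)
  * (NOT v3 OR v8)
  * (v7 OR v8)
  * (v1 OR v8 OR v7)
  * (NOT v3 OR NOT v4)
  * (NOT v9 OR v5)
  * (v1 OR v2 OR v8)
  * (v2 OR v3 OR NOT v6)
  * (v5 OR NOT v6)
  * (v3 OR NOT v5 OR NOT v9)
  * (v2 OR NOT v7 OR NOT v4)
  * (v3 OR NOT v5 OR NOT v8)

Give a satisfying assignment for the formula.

Pure literal: v2 appears only positively; assign v2 = True.
v4 occurs only negated in the remaining clauses — set v4 = False.
Branch on v1: take v1 = False.
  then v7 is forced to True.
Try v3 = True.
  then v8 is forced to True.
For the remaining variables, v5 = False, v6 = False, v9 = False works.
Check each clause:
  1. (v6 OR v3 OR v8) — v8 is true.
  2. (v1 OR v7) — v7 is true.
  3. (NOT v9 OR v7) — v7 is true.
  4. (NOT v1 OR v3) — v3 is true.
  5. (v9 OR v8) — v8 is true.
  6. (v7 OR NOT v4 OR v5) — NOT v4 is true.
  7. (v8 OR NOT v3) — v8 is true.
  8. (v7 OR v8) — v8 is true.
  9. (v1 OR v7 OR v8) — v8 is true.
  10. (NOT v3 OR NOT v4) — NOT v4 is true.
  11. (NOT v9 OR v5) — NOT v9 is true.
  12. (v8 OR v1 OR v2) — v8 is true.
  13. (v3 OR NOT v6 OR v2) — v3 is true.
  14. (NOT v6 OR v5) — NOT v6 is true.
  15. (NOT v9 OR NOT v5 OR v3) — v3 is true.
  16. (v2 OR NOT v4 OR NOT v7) — v2 is true.
  17. (NOT v5 OR NOT v8 OR v3) — v3 is true.

v1=F, v2=T, v3=T, v4=F, v5=F, v6=F, v7=T, v8=T, v9=F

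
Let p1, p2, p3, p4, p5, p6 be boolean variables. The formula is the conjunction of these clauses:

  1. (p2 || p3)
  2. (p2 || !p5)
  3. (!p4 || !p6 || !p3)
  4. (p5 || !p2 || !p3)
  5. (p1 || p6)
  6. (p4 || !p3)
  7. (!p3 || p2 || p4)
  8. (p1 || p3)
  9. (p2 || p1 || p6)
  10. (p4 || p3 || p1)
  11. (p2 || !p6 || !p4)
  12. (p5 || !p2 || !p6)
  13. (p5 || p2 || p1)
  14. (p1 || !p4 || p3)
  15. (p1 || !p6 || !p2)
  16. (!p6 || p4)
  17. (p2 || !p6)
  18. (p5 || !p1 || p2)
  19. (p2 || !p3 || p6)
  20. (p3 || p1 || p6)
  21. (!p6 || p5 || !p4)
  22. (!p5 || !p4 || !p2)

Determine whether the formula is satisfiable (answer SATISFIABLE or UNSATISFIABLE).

SATISFIABLE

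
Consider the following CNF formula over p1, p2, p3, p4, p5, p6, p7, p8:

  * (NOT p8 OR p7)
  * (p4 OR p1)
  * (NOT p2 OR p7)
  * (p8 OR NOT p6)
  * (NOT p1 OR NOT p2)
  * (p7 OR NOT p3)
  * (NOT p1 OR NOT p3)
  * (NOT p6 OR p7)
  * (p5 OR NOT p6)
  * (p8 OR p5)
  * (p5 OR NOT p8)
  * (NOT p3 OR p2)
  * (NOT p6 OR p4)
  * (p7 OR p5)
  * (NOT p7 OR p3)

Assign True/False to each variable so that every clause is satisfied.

p1=1, p2=0, p3=0, p4=0, p5=1, p6=0, p7=0, p8=0

Pure literal: p5 appears only positively; assign p5 = True.
Pure literal: p6 appears only negated; assign p6 = False.
Branch on p1: take p1 = True.
  then p2 is forced to False.
  then p3 is forced to False.
  then p7 is forced to False.
  then p8 is forced to False.
p4 is now unconstrained; take p4 = False.
Check each clause:
  1. (p7 OR NOT p8) — NOT p8 is true.
  2. (p4 OR p1) — p1 is true.
  3. (NOT p2 OR p7) — NOT p2 is true.
  4. (p8 OR NOT p6) — NOT p6 is true.
  5. (NOT p2 OR NOT p1) — NOT p2 is true.
  6. (NOT p3 OR p7) — NOT p3 is true.
  7. (NOT p1 OR NOT p3) — NOT p3 is true.
  8. (p7 OR NOT p6) — NOT p6 is true.
  9. (NOT p6 OR p5) — NOT p6 is true.
  10. (p5 OR p8) — p5 is true.
  11. (NOT p8 OR p5) — NOT p8 is true.
  12. (p2 OR NOT p3) — NOT p3 is true.
  13. (p4 OR NOT p6) — NOT p6 is true.
  14. (p7 OR p5) — p5 is true.
  15. (NOT p7 OR p3) — NOT p7 is true.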